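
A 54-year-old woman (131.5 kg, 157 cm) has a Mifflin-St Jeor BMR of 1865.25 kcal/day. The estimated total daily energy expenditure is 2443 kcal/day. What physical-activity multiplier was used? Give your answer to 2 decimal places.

1.31

Activity factor = TEE ÷ BMR = 2443 ÷ 1865.25 = 1.31.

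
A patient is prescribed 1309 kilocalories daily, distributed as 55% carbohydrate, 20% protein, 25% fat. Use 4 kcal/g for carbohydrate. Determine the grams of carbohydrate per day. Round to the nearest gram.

Carbohydrate energy = 55% × 1309 = 719.95 kcal.
At 4 kcal/g: 719.95 ÷ 4 = 179.9875 g.

180 g/day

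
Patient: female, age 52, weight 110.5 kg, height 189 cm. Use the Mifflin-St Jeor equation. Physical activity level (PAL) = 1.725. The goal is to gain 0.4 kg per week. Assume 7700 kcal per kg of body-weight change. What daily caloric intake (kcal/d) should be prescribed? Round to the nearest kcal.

3658 kcal/d

Mifflin-St Jeor (female): BMR = 10(110.5) + 6.25(189) − 5(52) − 161 = 1105 + 1181.25 − 260 − 161 = 1865.25 kcal/day.
TEE = 1865.25 × 1.725 = 3217.5563 kcal/day.
Required daily surplus = 0.4 × 7700 ÷ 7 = 440 kcal/day.
Target intake = 3217.5563 + 440 = 3657.5563 kcal/day.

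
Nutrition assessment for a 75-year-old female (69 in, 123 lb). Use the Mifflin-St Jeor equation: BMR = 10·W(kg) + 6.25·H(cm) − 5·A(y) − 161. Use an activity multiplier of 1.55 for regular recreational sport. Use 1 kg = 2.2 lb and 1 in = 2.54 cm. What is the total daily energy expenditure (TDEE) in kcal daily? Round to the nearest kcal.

Convert to metric: weight = 123 ÷ 2.2 = 55.9091 kg; height = 69 × 2.54 = 175.26 cm.
Mifflin-St Jeor (female): BMR = 10(55.9091) + 6.25(175.26) − 5(75) − 161 = 559.0909 + 1095.375 − 375 − 161 = 1118.4659 kcal/day.
TEE = BMR × activity factor = 1118.4659 × 1.55 = 1733.6222 kcal/day.

1734 kcal daily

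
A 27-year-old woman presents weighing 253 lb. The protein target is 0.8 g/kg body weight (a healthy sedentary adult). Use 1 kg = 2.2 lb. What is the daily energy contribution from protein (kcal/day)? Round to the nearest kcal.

Weight in kg = 253 ÷ 2.2 = 115 kg.
Protein = 0.8 g/kg × 115 kg = 92 g/day.
Protein energy = 92 g × 4 kcal/g = 368 kcal/day.

368 kcal/day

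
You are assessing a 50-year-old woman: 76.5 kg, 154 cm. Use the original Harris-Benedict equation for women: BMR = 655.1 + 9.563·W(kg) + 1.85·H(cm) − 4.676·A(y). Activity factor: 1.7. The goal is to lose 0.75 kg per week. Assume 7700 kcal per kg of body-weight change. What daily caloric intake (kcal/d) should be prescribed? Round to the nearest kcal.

1619 kcal/d

Harris-Benedict: BMR = 655.1 + 9.563(76.5) + 1.85(154) − 4.676(50) = 1437.7695 kcal/day.
TEE = 1437.7695 × 1.7 = 2444.2082 kcal/day.
Required daily deficit = 0.75 × 7700 ÷ 7 = 825 kcal/day.
Target intake = 2444.2082 − 825 = 1619.2082 kcal/day.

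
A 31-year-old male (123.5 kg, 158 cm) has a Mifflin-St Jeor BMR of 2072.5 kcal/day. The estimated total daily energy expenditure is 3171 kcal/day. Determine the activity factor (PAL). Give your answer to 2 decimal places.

1.53

Activity factor = TEE ÷ BMR = 3171 ÷ 2072.5 = 1.53.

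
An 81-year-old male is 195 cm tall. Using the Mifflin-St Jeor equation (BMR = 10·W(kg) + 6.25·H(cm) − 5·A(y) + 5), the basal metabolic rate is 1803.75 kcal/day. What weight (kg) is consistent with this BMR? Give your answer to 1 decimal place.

1803.75 = 10·W + 6.25(195) − 5(81) + 5
10·W = 1803.75 − 818.75 = 985, so W = 98.5 kg.

98.5 kg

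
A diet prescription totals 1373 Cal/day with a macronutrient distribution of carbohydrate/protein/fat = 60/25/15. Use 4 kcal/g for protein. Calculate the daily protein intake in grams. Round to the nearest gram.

Protein energy = 25% × 1373 = 343.25 kcal.
At 4 kcal/g: 343.25 ÷ 4 = 85.8125 g.

86 g/day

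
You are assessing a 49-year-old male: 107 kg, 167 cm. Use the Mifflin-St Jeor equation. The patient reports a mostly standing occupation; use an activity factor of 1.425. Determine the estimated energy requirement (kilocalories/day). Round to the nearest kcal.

Mifflin-St Jeor (male): BMR = 10(107) + 6.25(167) − 5(49) + 5 = 1070 + 1043.75 − 245 + 5 = 1873.75 kcal/day.
TEE = BMR × activity factor = 1873.75 × 1.425 = 2670.0938 kcal/day.

2670 kilocalories/day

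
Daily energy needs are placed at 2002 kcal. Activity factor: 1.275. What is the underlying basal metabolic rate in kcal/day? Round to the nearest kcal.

BMR = TEE ÷ activity factor = 2002 ÷ 1.275 = 1570.1961 kcal/day.

1570 kcal/day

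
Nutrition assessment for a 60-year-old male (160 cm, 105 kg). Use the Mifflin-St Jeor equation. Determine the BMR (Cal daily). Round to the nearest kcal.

Mifflin-St Jeor (male): BMR = 10(105) + 6.25(160) − 5(60) + 5 = 1050 + 1000 − 300 + 5 = 1755 kcal/day.

1755 Cal daily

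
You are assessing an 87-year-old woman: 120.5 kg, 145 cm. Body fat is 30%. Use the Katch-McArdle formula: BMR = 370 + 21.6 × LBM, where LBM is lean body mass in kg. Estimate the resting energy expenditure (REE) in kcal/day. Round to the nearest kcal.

2192 kcal/day

LBM = 120.5 × (1 − 0.3) = 84.35 kg. Katch-McArdle: BMR = 370 + 21.6 × 84.35 = 2191.96 kcal/day.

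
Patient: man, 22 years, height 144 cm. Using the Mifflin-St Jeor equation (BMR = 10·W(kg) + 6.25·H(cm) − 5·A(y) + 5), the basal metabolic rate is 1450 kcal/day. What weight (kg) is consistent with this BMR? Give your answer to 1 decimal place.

65.5 kg

1450 = 10·W + 6.25(144) − 5(22) + 5
10·W = 1450 − 795 = 655, so W = 65.5 kg.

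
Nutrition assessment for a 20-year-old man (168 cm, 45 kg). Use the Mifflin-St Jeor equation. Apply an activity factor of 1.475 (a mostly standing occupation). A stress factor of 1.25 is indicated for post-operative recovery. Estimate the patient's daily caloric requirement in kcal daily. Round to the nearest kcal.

2590 kcal daily

Mifflin-St Jeor (male): BMR = 10(45) + 6.25(168) − 5(20) + 5 = 450 + 1050 − 100 + 5 = 1405 kcal/day.
TEE = BMR × activity factor = 1405 × 1.475 = 2072.375 kcal/day.
Apply stress factor: 2072.375 × 1.25 = 2590.4688 kcal/day.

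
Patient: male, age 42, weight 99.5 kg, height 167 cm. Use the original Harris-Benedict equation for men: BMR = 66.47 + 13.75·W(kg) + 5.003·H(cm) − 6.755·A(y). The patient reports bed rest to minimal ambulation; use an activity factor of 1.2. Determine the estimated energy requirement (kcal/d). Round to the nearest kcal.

Harris-Benedict: BMR = 66.47 + 13.75(99.5) + 5.003(167) − 6.755(42) = 1986.386 kcal/day.
TEE = BMR × activity factor = 1986.386 × 1.2 = 2383.6632 kcal/day.

2384 kcal/d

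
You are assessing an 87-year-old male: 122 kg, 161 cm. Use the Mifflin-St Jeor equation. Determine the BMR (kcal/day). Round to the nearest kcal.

Mifflin-St Jeor (male): BMR = 10(122) + 6.25(161) − 5(87) + 5 = 1220 + 1006.25 − 435 + 5 = 1796.25 kcal/day.

1796 kcal/day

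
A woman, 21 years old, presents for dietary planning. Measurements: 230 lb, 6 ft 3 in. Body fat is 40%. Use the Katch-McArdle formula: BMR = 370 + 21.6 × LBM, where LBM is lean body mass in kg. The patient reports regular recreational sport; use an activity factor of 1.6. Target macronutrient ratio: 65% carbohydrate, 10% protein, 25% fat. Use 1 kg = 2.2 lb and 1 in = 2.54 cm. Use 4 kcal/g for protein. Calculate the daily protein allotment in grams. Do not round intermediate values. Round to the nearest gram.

Convert to metric: weight = 230 ÷ 2.2 = 104.5455 kg; height = (6×12 + 3) × 2.54 = 75 × 2.54 = 190.5 cm.
LBM = 104.5455 × (1 − 0.4) = 62.7273 kg. Katch-McArdle: BMR = 370 + 21.6 × 62.7273 = 1724.9091 kcal/day.
TEE = 1724.9091 × 1.6 = 2759.8545 kcal/day.
Protein energy = 10% × 2759.8545 = 275.9855 kcal.
Protein = 275.9855 ÷ 4 kcal/g = 68.9964 g.

69 g/day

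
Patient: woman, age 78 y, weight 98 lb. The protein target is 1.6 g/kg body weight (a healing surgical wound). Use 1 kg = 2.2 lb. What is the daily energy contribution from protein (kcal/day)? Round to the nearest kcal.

285 kcal/day

Weight in kg = 98 ÷ 2.2 = 44.5455 kg.
Protein = 1.6 g/kg × 44.5455 kg = 71.2727 g/day.
Protein energy = 71.2727 g × 4 kcal/g = 285.0909 kcal/day.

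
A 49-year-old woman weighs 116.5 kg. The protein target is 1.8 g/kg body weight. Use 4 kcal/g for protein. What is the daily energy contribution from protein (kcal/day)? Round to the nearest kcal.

839 kcal/day

Protein = 1.8 g/kg × 116.5 kg = 209.7 g/day.
Protein energy = 209.7 g × 4 kcal/g = 838.8 kcal/day.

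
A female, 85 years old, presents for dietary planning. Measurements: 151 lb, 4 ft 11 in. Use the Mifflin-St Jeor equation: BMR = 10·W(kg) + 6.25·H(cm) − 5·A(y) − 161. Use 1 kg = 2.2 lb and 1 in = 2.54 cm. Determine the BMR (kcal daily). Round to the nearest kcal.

1037 kcal daily

Convert to metric: weight = 151 ÷ 2.2 = 68.6364 kg; height = (4×12 + 11) × 2.54 = 59 × 2.54 = 149.86 cm.
Mifflin-St Jeor (female): BMR = 10(68.6364) + 6.25(149.86) − 5(85) − 161 = 686.3636 + 936.625 − 425 − 161 = 1036.9886 kcal/day.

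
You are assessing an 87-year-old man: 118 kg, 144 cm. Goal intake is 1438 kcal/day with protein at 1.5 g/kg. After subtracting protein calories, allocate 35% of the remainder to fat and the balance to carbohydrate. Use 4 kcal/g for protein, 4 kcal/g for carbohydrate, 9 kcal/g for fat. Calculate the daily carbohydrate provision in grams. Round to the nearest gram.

Protein = 1.5 × 118 = 177 g → 177 × 4 = 708 kcal.
Non-protein calories = 1438 − 708 = 730 kcal.
Fat: 35% × 730 = 255.5 kcal; carbohydrate: 474.5 kcal.
Carbohydrate: 474.5 kcal ÷ 4 kcal/g = 118.625 g.

119 g/day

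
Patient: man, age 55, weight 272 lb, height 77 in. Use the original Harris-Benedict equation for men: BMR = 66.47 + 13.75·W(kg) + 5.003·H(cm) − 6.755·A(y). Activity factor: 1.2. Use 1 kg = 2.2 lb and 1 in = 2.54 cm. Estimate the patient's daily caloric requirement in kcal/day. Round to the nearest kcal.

Convert to metric: weight = 272 ÷ 2.2 = 123.6364 kg; height = 77 × 2.54 = 195.58 cm.
Harris-Benedict: BMR = 66.47 + 13.75(123.6364) + 5.003(195.58) − 6.755(55) = 2373.4317 kcal/day.
TEE = BMR × activity factor = 2373.4317 × 1.2 = 2848.1181 kcal/day.

2848 kcal/day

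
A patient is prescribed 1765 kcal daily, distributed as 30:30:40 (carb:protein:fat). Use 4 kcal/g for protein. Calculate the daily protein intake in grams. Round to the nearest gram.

132 g/day

Protein energy = 30% × 1765 = 529.5 kcal.
At 4 kcal/g: 529.5 ÷ 4 = 132.375 g.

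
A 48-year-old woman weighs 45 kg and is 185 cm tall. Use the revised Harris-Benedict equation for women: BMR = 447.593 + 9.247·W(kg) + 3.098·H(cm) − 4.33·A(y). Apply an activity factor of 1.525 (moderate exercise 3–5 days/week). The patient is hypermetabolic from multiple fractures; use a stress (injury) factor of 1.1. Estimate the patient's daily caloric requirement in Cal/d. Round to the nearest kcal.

2062 Cal/d

Harris-Benedict: BMR = 447.593 + 9.247(45) + 3.098(185) − 4.33(48) = 1228.998 kcal/day.
TEE = BMR × activity factor = 1228.998 × 1.525 = 1874.222 kcal/day.
Apply stress factor: 1874.222 × 1.1 = 2061.6441 kcal/day.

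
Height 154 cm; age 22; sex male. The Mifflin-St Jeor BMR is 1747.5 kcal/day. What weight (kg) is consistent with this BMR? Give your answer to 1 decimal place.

1747.5 = 10·W + 6.25(154) − 5(22) + 5
10·W = 1747.5 − 857.5 = 890, so W = 89 kg.

89.0 kg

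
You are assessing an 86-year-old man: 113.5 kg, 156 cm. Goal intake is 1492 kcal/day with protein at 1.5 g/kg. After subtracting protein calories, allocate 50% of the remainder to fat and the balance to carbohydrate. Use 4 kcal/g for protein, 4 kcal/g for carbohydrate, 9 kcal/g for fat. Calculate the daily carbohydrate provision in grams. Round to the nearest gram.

Protein = 1.5 × 113.5 = 170.25 g → 170.25 × 4 = 681 kcal.
Non-protein calories = 1492 − 681 = 811 kcal.
Fat: 50% × 811 = 405.5 kcal; carbohydrate: 405.5 kcal.
Carbohydrate: 405.5 kcal ÷ 4 kcal/g = 101.375 g.

101 g/day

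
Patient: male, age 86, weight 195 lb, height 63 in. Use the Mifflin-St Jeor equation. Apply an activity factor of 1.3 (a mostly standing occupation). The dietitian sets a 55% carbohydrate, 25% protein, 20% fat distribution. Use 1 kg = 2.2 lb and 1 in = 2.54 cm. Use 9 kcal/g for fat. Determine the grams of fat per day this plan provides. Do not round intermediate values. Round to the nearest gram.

Convert to metric: weight = 195 ÷ 2.2 = 88.6364 kg; height = 63 × 2.54 = 160.02 cm.
Mifflin-St Jeor (male): BMR = 10(88.6364) + 6.25(160.02) − 5(86) + 5 = 886.3636 + 1000.125 − 430 + 5 = 1461.4886 kcal/day.
TEE = 1461.4886 × 1.3 = 1899.9352 kcal/day.
Fat energy = 20% × 1899.9352 = 379.987 kcal.
Fat = 379.987 ÷ 9 kcal/g = 42.2208 g.

42 g/day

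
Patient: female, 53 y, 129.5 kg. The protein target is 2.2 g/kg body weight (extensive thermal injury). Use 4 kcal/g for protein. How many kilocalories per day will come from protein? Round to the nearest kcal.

1140 kcal/day

Protein = 2.2 g/kg × 129.5 kg = 284.9 g/day.
Protein energy = 284.9 g × 4 kcal/g = 1139.6 kcal/day.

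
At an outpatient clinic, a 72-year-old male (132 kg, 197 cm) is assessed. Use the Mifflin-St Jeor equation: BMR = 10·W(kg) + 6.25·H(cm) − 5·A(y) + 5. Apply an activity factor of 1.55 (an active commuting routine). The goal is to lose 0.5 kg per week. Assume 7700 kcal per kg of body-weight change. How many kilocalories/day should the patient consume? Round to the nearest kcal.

Mifflin-St Jeor (male): BMR = 10(132) + 6.25(197) − 5(72) + 5 = 1320 + 1231.25 − 360 + 5 = 2196.25 kcal/day.
TEE = 2196.25 × 1.55 = 3404.1875 kcal/day.
Required daily deficit = 0.5 × 7700 ÷ 7 = 550 kcal/day.
Target intake = 3404.1875 − 550 = 2854.1875 kcal/day.

2854 kilocalories/day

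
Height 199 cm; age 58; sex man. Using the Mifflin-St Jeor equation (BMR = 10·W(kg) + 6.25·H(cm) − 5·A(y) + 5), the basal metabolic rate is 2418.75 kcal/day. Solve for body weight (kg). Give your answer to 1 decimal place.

146.0 kg

2418.75 = 10·W + 6.25(199) − 5(58) + 5
10·W = 2418.75 − 958.75 = 1460, so W = 146 kg.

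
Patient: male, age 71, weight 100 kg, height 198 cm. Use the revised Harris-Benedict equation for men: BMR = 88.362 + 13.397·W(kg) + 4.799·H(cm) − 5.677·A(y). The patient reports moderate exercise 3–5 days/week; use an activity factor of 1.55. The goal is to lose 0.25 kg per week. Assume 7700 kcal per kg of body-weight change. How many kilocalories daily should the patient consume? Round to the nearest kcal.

2787 kilocalories daily

Harris-Benedict: BMR = 88.362 + 13.397(100) + 4.799(198) − 5.677(71) = 1975.197 kcal/day.
TEE = 1975.197 × 1.55 = 3061.5554 kcal/day.
Required daily deficit = 0.25 × 7700 ÷ 7 = 275 kcal/day.
Target intake = 3061.5554 − 275 = 2786.5554 kcal/day.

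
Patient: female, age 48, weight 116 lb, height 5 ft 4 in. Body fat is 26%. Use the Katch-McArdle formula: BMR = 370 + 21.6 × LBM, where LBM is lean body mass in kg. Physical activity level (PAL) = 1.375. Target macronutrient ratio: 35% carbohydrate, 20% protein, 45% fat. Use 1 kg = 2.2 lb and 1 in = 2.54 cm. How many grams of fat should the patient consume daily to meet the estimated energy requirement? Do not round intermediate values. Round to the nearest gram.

Convert to metric: weight = 116 ÷ 2.2 = 52.7273 kg; height = (5×12 + 4) × 2.54 = 64 × 2.54 = 162.56 cm.
LBM = 52.7273 × (1 − 0.26) = 39.0182 kg. Katch-McArdle: BMR = 370 + 21.6 × 39.0182 = 1212.7927 kcal/day.
TEE = 1212.7927 × 1.375 = 1667.59 kcal/day.
Fat energy = 45% × 1667.59 = 750.4155 kcal.
Fat = 750.4155 ÷ 9 kcal/g = 83.3795 g.

83 g/day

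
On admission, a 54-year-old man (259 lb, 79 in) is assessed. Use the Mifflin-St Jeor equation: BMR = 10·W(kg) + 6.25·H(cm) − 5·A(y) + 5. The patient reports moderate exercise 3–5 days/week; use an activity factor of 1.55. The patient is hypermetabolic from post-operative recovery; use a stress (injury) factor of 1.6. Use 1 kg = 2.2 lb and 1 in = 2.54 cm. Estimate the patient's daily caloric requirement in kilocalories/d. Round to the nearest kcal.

5373 kilocalories/d

Convert to metric: weight = 259 ÷ 2.2 = 117.7273 kg; height = 79 × 2.54 = 200.66 cm.
Mifflin-St Jeor (male): BMR = 10(117.7273) + 6.25(200.66) − 5(54) + 5 = 1177.2727 + 1254.125 − 270 + 5 = 2166.3977 kcal/day.
TEE = BMR × activity factor = 2166.3977 × 1.55 = 3357.9165 kcal/day.
Apply stress factor: 3357.9165 × 1.6 = 5372.6664 kcal/day.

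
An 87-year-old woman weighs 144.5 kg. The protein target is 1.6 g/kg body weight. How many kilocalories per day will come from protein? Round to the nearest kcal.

925 kcal/day

Protein = 1.6 g/kg × 144.5 kg = 231.2 g/day.
Protein energy = 231.2 g × 4 kcal/g = 924.8 kcal/day.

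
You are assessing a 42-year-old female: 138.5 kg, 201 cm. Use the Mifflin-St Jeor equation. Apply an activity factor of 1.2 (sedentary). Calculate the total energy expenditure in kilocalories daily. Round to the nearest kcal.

Mifflin-St Jeor (female): BMR = 10(138.5) + 6.25(201) − 5(42) − 161 = 1385 + 1256.25 − 210 − 161 = 2270.25 kcal/day.
TEE = BMR × activity factor = 2270.25 × 1.2 = 2724.3 kcal/day.

2724 kilocalories daily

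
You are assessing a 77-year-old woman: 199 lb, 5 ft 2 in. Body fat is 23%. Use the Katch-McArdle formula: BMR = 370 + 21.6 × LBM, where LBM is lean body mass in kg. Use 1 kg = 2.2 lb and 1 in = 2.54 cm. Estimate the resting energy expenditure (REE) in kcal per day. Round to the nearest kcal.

1874 kcal per day

Convert to metric: weight = 199 ÷ 2.2 = 90.4545 kg; height = (5×12 + 2) × 2.54 = 62 × 2.54 = 157.48 cm.
LBM = 90.4545 × (1 − 0.23) = 69.65 kg. Katch-McArdle: BMR = 370 + 21.6 × 69.65 = 1874.44 kcal/day.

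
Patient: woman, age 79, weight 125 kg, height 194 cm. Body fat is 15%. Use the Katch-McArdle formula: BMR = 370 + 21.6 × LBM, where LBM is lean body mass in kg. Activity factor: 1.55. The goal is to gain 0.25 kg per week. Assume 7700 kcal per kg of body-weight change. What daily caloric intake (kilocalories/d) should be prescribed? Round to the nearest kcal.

LBM = 125 × (1 − 0.15) = 106.25 kg. Katch-McArdle: BMR = 370 + 21.6 × 106.25 = 2665 kcal/day.
TEE = 2665 × 1.55 = 4130.75 kcal/day.
Required daily surplus = 0.25 × 7700 ÷ 7 = 275 kcal/day.
Target intake = 4130.75 + 275 = 4405.75 kcal/day.

4406 kilocalories/d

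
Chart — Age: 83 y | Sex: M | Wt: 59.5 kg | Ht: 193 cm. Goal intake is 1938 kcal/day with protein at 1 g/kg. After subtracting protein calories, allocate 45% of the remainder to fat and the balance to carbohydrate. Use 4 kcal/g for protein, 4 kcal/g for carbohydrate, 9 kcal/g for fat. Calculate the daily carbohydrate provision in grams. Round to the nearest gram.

234 g/day

Protein = 1 × 59.5 = 59.5 g → 59.5 × 4 = 238 kcal.
Non-protein calories = 1938 − 238 = 1700 kcal.
Fat: 45% × 1700 = 765 kcal; carbohydrate: 935 kcal.
Carbohydrate: 935 kcal ÷ 4 kcal/g = 233.75 g.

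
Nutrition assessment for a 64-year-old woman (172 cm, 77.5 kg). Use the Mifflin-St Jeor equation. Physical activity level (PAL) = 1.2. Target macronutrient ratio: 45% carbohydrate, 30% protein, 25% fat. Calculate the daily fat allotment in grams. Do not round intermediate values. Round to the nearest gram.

46 g/day

Mifflin-St Jeor (female): BMR = 10(77.5) + 6.25(172) − 5(64) − 161 = 775 + 1075 − 320 − 161 = 1369 kcal/day.
TEE = 1369 × 1.2 = 1642.8 kcal/day.
Fat energy = 25% × 1642.8 = 410.7 kcal.
Fat = 410.7 ÷ 9 kcal/g = 45.6333 g.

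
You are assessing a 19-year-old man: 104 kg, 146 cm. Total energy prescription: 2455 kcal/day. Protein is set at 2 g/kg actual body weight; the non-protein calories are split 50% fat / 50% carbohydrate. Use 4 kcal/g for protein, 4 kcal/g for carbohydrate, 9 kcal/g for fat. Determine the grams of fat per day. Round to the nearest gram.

Protein = 2 × 104 = 208 g → 208 × 4 = 832 kcal.
Non-protein calories = 2455 − 832 = 1623 kcal.
Fat: 50% × 1623 = 811.5 kcal; carbohydrate: 811.5 kcal.
Fat: 811.5 kcal ÷ 9 kcal/g = 90.1667 g.

90 g/day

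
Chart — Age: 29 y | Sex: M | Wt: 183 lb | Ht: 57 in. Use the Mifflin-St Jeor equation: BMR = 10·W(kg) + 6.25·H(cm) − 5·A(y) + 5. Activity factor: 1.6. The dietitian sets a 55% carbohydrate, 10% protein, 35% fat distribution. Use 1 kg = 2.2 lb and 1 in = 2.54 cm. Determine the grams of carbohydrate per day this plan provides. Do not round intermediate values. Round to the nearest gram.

Convert to metric: weight = 183 ÷ 2.2 = 83.1818 kg; height = 57 × 2.54 = 144.78 cm.
Mifflin-St Jeor (male): BMR = 10(83.1818) + 6.25(144.78) − 5(29) + 5 = 831.8182 + 904.875 − 145 + 5 = 1596.6932 kcal/day.
TEE = 1596.6932 × 1.6 = 2554.7091 kcal/day.
Carbohydrate energy = 55% × 2554.7091 = 1405.09 kcal.
Carbohydrate = 1405.09 ÷ 4 kcal/g = 351.2725 g.

351 g/day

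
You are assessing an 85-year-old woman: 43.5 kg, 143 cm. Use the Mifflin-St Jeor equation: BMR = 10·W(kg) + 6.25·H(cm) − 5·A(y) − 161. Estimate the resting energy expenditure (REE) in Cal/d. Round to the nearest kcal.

743 Cal/d

Mifflin-St Jeor (female): BMR = 10(43.5) + 6.25(143) − 5(85) − 161 = 435 + 893.75 − 425 − 161 = 742.75 kcal/day.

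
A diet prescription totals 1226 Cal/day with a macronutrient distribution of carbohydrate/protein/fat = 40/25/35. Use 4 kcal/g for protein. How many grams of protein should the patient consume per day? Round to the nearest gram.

77 g/day

Protein energy = 25% × 1226 = 306.5 kcal.
At 4 kcal/g: 306.5 ÷ 4 = 76.625 g.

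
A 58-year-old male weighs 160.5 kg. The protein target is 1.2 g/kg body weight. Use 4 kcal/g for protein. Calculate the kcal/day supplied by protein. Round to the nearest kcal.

Protein = 1.2 g/kg × 160.5 kg = 192.6 g/day.
Protein energy = 192.6 g × 4 kcal/g = 770.4 kcal/day.

770 kcal/day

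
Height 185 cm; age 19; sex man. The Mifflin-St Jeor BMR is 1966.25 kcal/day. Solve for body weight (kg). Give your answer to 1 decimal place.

90.0 kg

1966.25 = 10·W + 6.25(185) − 5(19) + 5
10·W = 1966.25 − 1066.25 = 900, so W = 90 kg.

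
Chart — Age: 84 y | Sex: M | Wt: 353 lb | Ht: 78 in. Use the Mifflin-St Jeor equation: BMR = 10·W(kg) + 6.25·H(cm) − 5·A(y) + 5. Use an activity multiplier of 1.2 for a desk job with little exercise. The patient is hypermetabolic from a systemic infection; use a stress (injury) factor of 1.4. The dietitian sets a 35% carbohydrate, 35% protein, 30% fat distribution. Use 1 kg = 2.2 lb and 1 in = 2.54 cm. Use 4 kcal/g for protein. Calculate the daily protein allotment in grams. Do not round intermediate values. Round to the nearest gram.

Convert to metric: weight = 353 ÷ 2.2 = 160.4545 kg; height = 78 × 2.54 = 198.12 cm.
Mifflin-St Jeor (male): BMR = 10(160.4545) + 6.25(198.12) − 5(84) + 5 = 1604.5455 + 1238.25 − 420 + 5 = 2427.7955 kcal/day.
TEE = 2427.7955 × 1.2 = 2913.3545 kcal/day.
With stress factor 1.4: 2913.3545 × 1.4 = 4078.6964 kcal/day.
Protein energy = 35% × 4078.6964 = 1427.5437 kcal.
Protein = 1427.5437 ÷ 4 kcal/g = 356.8859 g.

357 g/day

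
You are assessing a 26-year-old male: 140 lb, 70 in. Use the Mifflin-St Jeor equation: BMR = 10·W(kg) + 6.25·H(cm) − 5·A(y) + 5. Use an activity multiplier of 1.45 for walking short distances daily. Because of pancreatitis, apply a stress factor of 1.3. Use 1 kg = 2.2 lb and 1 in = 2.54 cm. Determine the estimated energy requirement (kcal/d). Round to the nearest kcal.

3059 kcal/d

Convert to metric: weight = 140 ÷ 2.2 = 63.6364 kg; height = 70 × 2.54 = 177.8 cm.
Mifflin-St Jeor (male): BMR = 10(63.6364) + 6.25(177.8) − 5(26) + 5 = 636.3636 + 1111.25 − 130 + 5 = 1622.6136 kcal/day.
TEE = BMR × activity factor = 1622.6136 × 1.45 = 2352.7898 kcal/day.
Apply stress factor: 2352.7898 × 1.3 = 3058.6267 kcal/day.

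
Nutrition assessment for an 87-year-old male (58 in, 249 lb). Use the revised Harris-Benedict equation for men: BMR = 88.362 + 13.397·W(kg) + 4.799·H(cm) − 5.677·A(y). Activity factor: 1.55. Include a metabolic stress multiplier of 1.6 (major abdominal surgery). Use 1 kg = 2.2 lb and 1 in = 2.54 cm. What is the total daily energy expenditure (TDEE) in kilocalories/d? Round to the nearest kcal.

4508 kilocalories/d

Convert to metric: weight = 249 ÷ 2.2 = 113.1818 kg; height = 58 × 2.54 = 147.32 cm.
Harris-Benedict: BMR = 88.362 + 13.397(113.1818) + 4.799(147.32) − 5.677(87) = 1817.7485 kcal/day.
TEE = BMR × activity factor = 1817.7485 × 1.55 = 2817.5102 kcal/day.
Apply stress factor: 2817.5102 × 1.6 = 4508.0163 kcal/day.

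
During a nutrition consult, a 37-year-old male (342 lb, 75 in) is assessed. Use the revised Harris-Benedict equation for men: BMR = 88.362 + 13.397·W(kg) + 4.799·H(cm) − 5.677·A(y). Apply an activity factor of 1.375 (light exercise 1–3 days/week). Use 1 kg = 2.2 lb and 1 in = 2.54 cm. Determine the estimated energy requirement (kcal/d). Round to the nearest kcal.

Convert to metric: weight = 342 ÷ 2.2 = 155.4545 kg; height = 75 × 2.54 = 190.5 cm.
Harris-Benedict: BMR = 88.362 + 13.397(155.4545) + 4.799(190.5) − 5.677(37) = 2875.147 kcal/day.
TEE = BMR × activity factor = 2875.147 × 1.375 = 3953.3272 kcal/day.

3953 kcal/d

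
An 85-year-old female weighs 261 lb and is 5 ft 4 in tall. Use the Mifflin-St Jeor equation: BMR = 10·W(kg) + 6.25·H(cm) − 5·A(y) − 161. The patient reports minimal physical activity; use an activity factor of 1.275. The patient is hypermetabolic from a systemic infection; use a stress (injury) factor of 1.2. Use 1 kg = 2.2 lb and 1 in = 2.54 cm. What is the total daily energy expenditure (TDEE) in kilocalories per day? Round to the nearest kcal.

Convert to metric: weight = 261 ÷ 2.2 = 118.6364 kg; height = (5×12 + 4) × 2.54 = 64 × 2.54 = 162.56 cm.
Mifflin-St Jeor (female): BMR = 10(118.6364) + 6.25(162.56) − 5(85) − 161 = 1186.3636 + 1016 − 425 − 161 = 1616.3636 kcal/day.
TEE = BMR × activity factor = 1616.3636 × 1.275 = 2060.8636 kcal/day.
Apply stress factor: 2060.8636 × 1.2 = 2473.0364 kcal/day.

2473 kilocalories per day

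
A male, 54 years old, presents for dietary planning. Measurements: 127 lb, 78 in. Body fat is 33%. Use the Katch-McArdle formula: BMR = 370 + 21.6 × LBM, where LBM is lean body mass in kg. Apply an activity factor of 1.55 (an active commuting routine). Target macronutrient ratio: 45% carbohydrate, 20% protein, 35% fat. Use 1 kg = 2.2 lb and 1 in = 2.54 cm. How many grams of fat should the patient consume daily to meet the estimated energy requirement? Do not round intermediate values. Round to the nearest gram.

Convert to metric: weight = 127 ÷ 2.2 = 57.7273 kg; height = 78 × 2.54 = 198.12 cm.
LBM = 57.7273 × (1 − 0.33) = 38.6773 kg. Katch-McArdle: BMR = 370 + 21.6 × 38.6773 = 1205.4291 kcal/day.
TEE = 1205.4291 × 1.55 = 1868.4151 kcal/day.
Fat energy = 35% × 1868.4151 = 653.9453 kcal.
Fat = 653.9453 ÷ 9 kcal/g = 72.6606 g.

73 g/day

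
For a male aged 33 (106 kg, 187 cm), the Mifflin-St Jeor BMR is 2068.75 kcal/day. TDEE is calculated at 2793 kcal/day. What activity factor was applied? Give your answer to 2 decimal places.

1.35

Activity factor = TEE ÷ BMR = 2793 ÷ 2068.75 = 1.35.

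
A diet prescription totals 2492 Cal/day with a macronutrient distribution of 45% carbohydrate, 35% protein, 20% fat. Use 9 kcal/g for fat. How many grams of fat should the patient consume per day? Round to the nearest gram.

55 g/day

Fat energy = 20% × 2492 = 498.4 kcal.
At 9 kcal/g: 498.4 ÷ 9 = 55.3778 g.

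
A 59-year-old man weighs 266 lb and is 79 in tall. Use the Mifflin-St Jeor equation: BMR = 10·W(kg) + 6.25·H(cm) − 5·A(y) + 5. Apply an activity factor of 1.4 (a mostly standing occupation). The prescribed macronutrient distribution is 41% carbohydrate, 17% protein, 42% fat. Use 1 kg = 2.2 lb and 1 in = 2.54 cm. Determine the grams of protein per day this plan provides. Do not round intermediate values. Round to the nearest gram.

Convert to metric: weight = 266 ÷ 2.2 = 120.9091 kg; height = 79 × 2.54 = 200.66 cm.
Mifflin-St Jeor (male): BMR = 10(120.9091) + 6.25(200.66) − 5(59) + 5 = 1209.0909 + 1254.125 − 295 + 5 = 2173.2159 kcal/day.
TEE = 2173.2159 × 1.4 = 3042.5023 kcal/day.
Protein energy = 17% × 3042.5023 = 517.2254 kcal.
Protein = 517.2254 ÷ 4 kcal/g = 129.3063 g.

129 g/day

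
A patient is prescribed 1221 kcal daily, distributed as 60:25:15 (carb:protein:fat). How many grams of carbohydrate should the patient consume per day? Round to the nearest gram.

Carbohydrate energy = 60% × 1221 = 732.6 kcal.
At 4 kcal/g: 732.6 ÷ 4 = 183.15 g.

183 g/day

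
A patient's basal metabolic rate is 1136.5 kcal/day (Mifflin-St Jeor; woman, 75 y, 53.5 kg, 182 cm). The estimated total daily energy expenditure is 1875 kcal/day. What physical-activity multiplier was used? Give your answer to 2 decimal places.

Activity factor = TEE ÷ BMR = 1875 ÷ 1136.5 = 1.65.

1.65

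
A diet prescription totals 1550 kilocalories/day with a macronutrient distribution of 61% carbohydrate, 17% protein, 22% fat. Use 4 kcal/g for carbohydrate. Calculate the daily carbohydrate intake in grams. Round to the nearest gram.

Carbohydrate energy = 61% × 1550 = 945.5 kcal.
At 4 kcal/g: 945.5 ÷ 4 = 236.375 g.

236 g/day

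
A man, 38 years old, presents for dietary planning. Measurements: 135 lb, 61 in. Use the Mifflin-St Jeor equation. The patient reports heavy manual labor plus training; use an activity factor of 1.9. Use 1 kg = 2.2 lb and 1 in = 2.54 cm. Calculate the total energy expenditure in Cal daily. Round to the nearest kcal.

2654 Cal daily

Convert to metric: weight = 135 ÷ 2.2 = 61.3636 kg; height = 61 × 2.54 = 154.94 cm.
Mifflin-St Jeor (male): BMR = 10(61.3636) + 6.25(154.94) − 5(38) + 5 = 613.6364 + 968.375 − 190 + 5 = 1397.0114 kcal/day.
TEE = BMR × activity factor = 1397.0114 × 1.9 = 2654.3216 kcal/day.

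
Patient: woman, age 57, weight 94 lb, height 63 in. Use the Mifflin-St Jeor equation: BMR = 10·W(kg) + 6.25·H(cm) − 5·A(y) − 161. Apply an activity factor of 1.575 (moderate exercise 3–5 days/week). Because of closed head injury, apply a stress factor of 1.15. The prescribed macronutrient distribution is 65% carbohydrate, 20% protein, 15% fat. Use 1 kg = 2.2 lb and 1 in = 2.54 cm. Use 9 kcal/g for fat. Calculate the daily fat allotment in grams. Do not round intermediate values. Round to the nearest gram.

Convert to metric: weight = 94 ÷ 2.2 = 42.7273 kg; height = 63 × 2.54 = 160.02 cm.
Mifflin-St Jeor (female): BMR = 10(42.7273) + 6.25(160.02) − 5(57) − 161 = 427.2727 + 1000.125 − 285 − 161 = 981.3977 kcal/day.
TEE = 981.3977 × 1.575 = 1545.7014 kcal/day.
With stress factor 1.15: 1545.7014 × 1.15 = 1777.5566 kcal/day.
Fat energy = 15% × 1777.5566 = 266.6335 kcal.
Fat = 266.6335 ÷ 9 kcal/g = 29.6259 g.

30 g/day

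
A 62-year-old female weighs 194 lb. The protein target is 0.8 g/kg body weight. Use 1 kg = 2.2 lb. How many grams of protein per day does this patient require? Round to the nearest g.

Weight in kg = 194 ÷ 2.2 = 88.1818 kg.
Protein = 0.8 g/kg × 88.1818 kg = 70.5455 g/day.

71 g/day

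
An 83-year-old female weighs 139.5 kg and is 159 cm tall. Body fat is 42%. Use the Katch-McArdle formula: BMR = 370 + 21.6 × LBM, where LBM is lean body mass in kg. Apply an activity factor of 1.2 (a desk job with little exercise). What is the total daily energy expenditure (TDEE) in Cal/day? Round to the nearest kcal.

LBM = 139.5 × (1 − 0.42) = 80.91 kg. Katch-McArdle: BMR = 370 + 21.6 × 80.91 = 2117.656 kcal/day.
TEE = BMR × activity factor = 2117.656 × 1.2 = 2541.1872 kcal/day.

2541 Cal/day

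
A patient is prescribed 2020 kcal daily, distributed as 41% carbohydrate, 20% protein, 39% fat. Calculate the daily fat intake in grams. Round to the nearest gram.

88 g/day

Fat energy = 39% × 2020 = 787.8 kcal.
At 9 kcal/g: 787.8 ÷ 9 = 87.5333 g.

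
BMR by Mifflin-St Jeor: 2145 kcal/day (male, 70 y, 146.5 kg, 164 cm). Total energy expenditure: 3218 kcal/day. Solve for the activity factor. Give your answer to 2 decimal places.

Activity factor = TEE ÷ BMR = 3218 ÷ 2145 = 1.5.

1.50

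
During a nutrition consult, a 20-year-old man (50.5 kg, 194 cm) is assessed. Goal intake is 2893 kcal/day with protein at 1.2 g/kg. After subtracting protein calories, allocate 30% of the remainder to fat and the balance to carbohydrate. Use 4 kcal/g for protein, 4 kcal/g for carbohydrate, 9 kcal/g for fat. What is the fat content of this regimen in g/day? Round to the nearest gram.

88 g/day

Protein = 1.2 × 50.5 = 60.6 g → 60.6 × 4 = 242.4 kcal.
Non-protein calories = 2893 − 242.4 = 2650.6 kcal.
Fat: 30% × 2650.6 = 795.18 kcal; carbohydrate: 1855.42 kcal.
Fat: 795.18 kcal ÷ 9 kcal/g = 88.3533 g.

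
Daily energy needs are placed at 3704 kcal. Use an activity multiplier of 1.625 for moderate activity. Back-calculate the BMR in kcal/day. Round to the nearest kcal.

BMR = TEE ÷ activity factor = 3704 ÷ 1.625 = 2279.3846 kcal/day.

2279 kcal/day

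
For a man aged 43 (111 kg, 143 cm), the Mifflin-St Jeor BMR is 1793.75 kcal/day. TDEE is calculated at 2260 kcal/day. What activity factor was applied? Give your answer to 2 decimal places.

1.26

Activity factor = TEE ÷ BMR = 2260 ÷ 1793.75 = 1.26.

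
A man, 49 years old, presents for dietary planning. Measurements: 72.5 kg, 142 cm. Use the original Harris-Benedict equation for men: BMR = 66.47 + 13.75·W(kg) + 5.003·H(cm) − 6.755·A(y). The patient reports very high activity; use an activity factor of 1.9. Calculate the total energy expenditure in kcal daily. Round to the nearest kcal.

Harris-Benedict: BMR = 66.47 + 13.75(72.5) + 5.003(142) − 6.755(49) = 1442.776 kcal/day.
TEE = BMR × activity factor = 1442.776 × 1.9 = 2741.2744 kcal/day.

2741 kcal daily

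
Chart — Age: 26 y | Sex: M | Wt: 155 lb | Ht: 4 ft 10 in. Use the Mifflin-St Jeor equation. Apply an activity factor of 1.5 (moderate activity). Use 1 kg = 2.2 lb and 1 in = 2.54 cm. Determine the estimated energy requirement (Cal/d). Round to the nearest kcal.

2250 Cal/d

Convert to metric: weight = 155 ÷ 2.2 = 70.4545 kg; height = (4×12 + 10) × 2.54 = 58 × 2.54 = 147.32 cm.
Mifflin-St Jeor (male): BMR = 10(70.4545) + 6.25(147.32) − 5(26) + 5 = 704.5455 + 920.75 − 130 + 5 = 1500.2955 kcal/day.
TEE = BMR × activity factor = 1500.2955 × 1.5 = 2250.4432 kcal/day.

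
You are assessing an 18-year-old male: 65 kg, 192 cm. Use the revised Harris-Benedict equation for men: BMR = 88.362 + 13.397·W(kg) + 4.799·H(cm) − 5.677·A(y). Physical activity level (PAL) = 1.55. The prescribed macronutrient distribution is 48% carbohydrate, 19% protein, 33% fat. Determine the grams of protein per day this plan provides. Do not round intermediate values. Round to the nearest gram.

Harris-Benedict: BMR = 88.362 + 13.397(65) + 4.799(192) − 5.677(18) = 1778.389 kcal/day.
TEE = 1778.389 × 1.55 = 2756.503 kcal/day.
Protein energy = 19% × 2756.503 = 523.7356 kcal.
Protein = 523.7356 ÷ 4 kcal/g = 130.9339 g.

131 g/day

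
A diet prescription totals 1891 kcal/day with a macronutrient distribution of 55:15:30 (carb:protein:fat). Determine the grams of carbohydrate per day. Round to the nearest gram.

Carbohydrate energy = 55% × 1891 = 1040.05 kcal.
At 4 kcal/g: 1040.05 ÷ 4 = 260.0125 g.

260 g/day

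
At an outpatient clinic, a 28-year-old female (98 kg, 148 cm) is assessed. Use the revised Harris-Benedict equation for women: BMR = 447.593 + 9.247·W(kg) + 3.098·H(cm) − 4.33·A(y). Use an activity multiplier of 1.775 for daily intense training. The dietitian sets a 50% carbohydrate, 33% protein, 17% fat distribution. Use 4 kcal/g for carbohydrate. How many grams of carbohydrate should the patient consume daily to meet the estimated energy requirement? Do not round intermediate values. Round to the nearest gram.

375 g/day

Harris-Benedict: BMR = 447.593 + 9.247(98) + 3.098(148) − 4.33(28) = 1691.063 kcal/day.
TEE = 1691.063 × 1.775 = 3001.6368 kcal/day.
Carbohydrate energy = 50% × 3001.6368 = 1500.8184 kcal.
Carbohydrate = 1500.8184 ÷ 4 kcal/g = 375.2046 g.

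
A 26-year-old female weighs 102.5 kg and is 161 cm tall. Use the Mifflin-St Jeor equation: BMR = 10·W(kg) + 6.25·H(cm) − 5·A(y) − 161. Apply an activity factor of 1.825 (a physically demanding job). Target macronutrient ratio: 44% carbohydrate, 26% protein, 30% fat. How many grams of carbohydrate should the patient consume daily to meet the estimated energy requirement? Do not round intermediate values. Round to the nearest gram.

349 g/day

Mifflin-St Jeor (female): BMR = 10(102.5) + 6.25(161) − 5(26) − 161 = 1025 + 1006.25 − 130 − 161 = 1740.25 kcal/day.
TEE = 1740.25 × 1.825 = 3175.9563 kcal/day.
Carbohydrate energy = 44% × 3175.9563 = 1397.4208 kcal.
Carbohydrate = 1397.4208 ÷ 4 kcal/g = 349.3552 g.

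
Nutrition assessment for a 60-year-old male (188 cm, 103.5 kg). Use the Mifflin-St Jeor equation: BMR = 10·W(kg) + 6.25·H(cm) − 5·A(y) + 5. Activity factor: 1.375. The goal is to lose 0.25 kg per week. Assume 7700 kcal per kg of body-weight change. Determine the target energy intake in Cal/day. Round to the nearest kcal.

2358 Cal/day

Mifflin-St Jeor (male): BMR = 10(103.5) + 6.25(188) − 5(60) + 5 = 1035 + 1175 − 300 + 5 = 1915 kcal/day.
TEE = 1915 × 1.375 = 2633.125 kcal/day.
Required daily deficit = 0.25 × 7700 ÷ 7 = 275 kcal/day.
Target intake = 2633.125 − 275 = 2358.125 kcal/day.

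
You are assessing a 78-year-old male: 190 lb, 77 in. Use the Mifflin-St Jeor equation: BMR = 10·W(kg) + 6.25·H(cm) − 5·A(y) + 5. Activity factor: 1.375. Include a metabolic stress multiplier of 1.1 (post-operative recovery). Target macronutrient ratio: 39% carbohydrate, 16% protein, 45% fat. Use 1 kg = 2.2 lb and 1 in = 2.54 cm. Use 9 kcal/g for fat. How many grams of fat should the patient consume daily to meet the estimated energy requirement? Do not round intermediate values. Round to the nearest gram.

129 g/day

Convert to metric: weight = 190 ÷ 2.2 = 86.3636 kg; height = 77 × 2.54 = 195.58 cm.
Mifflin-St Jeor (male): BMR = 10(86.3636) + 6.25(195.58) − 5(78) + 5 = 863.6364 + 1222.375 − 390 + 5 = 1701.0114 kcal/day.
TEE = 1701.0114 × 1.375 = 2338.8906 kcal/day.
With stress factor 1.1: 2338.8906 × 1.1 = 2572.7797 kcal/day.
Fat energy = 45% × 2572.7797 = 1157.7509 kcal.
Fat = 1157.7509 ÷ 9 kcal/g = 128.639 g.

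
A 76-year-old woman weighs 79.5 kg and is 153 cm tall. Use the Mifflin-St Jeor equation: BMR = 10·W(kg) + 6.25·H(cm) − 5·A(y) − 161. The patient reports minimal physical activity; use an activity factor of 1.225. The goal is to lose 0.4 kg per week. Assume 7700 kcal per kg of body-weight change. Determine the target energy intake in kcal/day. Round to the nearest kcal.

1043 kcal/day

Mifflin-St Jeor (female): BMR = 10(79.5) + 6.25(153) − 5(76) − 161 = 795 + 956.25 − 380 − 161 = 1210.25 kcal/day.
TEE = 1210.25 × 1.225 = 1482.5563 kcal/day.
Required daily deficit = 0.4 × 7700 ÷ 7 = 440 kcal/day.
Target intake = 1482.5563 − 440 = 1042.5563 kcal/day.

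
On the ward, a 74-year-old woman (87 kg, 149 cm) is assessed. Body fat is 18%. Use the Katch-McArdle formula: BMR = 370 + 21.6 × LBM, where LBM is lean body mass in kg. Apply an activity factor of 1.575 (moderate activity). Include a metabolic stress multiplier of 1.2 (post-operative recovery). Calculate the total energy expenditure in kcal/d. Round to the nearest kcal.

3612 kcal/d

LBM = 87 × (1 − 0.18) = 71.34 kg. Katch-McArdle: BMR = 370 + 21.6 × 71.34 = 1910.944 kcal/day.
TEE = BMR × activity factor = 1910.944 × 1.575 = 3009.7368 kcal/day.
Apply stress factor: 3009.7368 × 1.2 = 3611.6842 kcal/day.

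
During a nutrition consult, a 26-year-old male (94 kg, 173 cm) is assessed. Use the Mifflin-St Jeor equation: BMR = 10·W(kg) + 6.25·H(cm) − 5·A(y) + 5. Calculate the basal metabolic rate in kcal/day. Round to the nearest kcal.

1896 kcal/day

Mifflin-St Jeor (male): BMR = 10(94) + 6.25(173) − 5(26) + 5 = 940 + 1081.25 − 130 + 5 = 1896.25 kcal/day.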